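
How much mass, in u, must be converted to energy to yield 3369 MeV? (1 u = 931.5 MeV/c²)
m = E/c² = 3.617 u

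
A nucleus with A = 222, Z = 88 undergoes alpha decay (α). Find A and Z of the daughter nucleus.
Daughter: A = 218, Z = 86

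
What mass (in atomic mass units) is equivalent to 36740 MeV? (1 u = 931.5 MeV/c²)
m = E/c² = 39.44 u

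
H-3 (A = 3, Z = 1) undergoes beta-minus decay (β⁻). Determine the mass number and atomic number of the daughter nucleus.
Daughter: A = 3, Z = 2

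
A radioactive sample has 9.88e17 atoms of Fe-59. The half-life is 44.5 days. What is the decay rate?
A = λN = 1.539e16 decays/day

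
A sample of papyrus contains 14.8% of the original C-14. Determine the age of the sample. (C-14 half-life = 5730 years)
Age = t½ × log₂(1/ratio) = 15790 years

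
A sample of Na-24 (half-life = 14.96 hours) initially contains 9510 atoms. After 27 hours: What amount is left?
N = N₀(1/2)^(t/t½) = 2722 atoms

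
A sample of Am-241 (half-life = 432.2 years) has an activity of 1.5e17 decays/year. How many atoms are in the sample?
N = A/λ = 9.353e19 atoms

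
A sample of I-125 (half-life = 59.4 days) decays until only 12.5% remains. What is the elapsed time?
t = t½ × log₂(N₀/N) = 178.2 days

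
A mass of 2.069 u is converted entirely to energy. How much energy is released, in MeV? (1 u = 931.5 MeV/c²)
E = mc² = 1927 MeV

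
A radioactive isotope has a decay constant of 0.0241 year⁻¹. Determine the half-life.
t½ = ln(2)/λ = 28.76 years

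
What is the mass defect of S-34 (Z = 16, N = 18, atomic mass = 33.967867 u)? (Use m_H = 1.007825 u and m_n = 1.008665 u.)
Δm = Z·m_H + N·m_n − M = 0.3133 u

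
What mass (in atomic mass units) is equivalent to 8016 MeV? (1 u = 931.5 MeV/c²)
m = E/c² = 8.605 u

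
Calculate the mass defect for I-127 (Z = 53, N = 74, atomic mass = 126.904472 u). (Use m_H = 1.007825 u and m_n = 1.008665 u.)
Δm = Z·m_H + N·m_n − M = 1.151 u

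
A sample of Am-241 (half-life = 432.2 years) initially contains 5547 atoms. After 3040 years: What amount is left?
N = N₀(1/2)^(t/t½) = 42.33 atoms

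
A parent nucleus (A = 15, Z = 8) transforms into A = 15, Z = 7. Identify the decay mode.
ΔA = 0, ΔZ = -1 ⇒ beta-plus decay (β⁺) or electron capture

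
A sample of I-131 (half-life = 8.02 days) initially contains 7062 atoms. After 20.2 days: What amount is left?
N = N₀(1/2)^(t/t½) = 1232 atoms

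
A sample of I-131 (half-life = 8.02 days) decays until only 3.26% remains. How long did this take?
t = t½ × log₂(N₀/N) = 39.61 days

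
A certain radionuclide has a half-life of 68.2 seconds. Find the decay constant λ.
λ = ln(2)/t½ = 0.01016 second⁻¹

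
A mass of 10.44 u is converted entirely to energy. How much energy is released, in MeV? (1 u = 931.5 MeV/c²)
E = mc² = 9725 MeV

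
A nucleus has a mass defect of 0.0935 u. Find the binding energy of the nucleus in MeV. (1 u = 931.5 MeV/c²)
B.E. = Δm × 931.5 = 87.1 MeV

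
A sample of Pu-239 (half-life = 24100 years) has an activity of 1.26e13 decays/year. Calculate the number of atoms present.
N = A/λ = 4.381e17 atoms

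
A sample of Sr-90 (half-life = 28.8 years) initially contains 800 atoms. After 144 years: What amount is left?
N = N₀(1/2)^(t/t½) = 25 atoms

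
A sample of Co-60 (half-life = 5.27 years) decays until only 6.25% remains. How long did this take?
t = t½ × log₂(N₀/N) = 21.08 years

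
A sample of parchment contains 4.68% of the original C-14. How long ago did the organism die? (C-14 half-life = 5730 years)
Age = t½ × log₂(1/ratio) = 25310 years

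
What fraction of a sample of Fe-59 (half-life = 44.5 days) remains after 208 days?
N/N₀ = (1/2)^(t/t½) = 0.03917 = 3.92%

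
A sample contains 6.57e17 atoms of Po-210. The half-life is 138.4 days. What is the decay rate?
A = λN = 3.29e15 decays/day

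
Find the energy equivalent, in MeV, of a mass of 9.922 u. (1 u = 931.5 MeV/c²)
E = mc² = 9242 MeV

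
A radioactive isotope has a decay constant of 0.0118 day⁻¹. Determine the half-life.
t½ = ln(2)/λ = 58.74 days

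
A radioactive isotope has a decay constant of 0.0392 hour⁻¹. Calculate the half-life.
t½ = ln(2)/λ = 17.68 hours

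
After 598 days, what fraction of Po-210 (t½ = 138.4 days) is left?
N/N₀ = (1/2)^(t/t½) = 0.05004 = 5%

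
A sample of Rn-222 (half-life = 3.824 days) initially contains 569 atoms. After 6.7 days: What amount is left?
N = N₀(1/2)^(t/t½) = 168.9 atoms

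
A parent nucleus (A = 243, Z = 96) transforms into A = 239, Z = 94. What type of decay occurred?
ΔA = -4, ΔZ = -2 ⇒ alpha decay (α)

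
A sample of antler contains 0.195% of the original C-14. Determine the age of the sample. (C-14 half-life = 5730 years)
Age = t½ × log₂(1/ratio) = 51580 years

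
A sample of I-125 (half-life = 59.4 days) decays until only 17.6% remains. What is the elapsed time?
t = t½ × log₂(N₀/N) = 148.9 days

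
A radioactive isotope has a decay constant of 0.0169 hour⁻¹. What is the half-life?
t½ = ln(2)/λ = 41.01 hours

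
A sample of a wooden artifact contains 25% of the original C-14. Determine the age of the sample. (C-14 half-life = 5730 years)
Age = t½ × log₂(1/ratio) = 11460 years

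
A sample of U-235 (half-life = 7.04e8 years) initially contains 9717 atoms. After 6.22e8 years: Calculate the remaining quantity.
N = N₀(1/2)^(t/t½) = 5267 atoms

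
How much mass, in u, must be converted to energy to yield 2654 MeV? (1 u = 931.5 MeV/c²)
m = E/c² = 2.849 u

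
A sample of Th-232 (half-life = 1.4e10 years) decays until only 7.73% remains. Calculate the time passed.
t = t½ × log₂(N₀/N) = 5.171e10 years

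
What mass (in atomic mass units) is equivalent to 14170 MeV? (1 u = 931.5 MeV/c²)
m = E/c² = 15.21 u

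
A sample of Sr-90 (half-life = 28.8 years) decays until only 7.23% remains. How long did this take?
t = t½ × log₂(N₀/N) = 109.1 years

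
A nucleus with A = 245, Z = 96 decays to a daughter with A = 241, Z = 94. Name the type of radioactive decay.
ΔA = -4, ΔZ = -2 ⇒ alpha decay (α)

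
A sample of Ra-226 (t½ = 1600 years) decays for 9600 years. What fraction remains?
N/N₀ = (1/2)^(t/t½) = 0.01562 = 1.56%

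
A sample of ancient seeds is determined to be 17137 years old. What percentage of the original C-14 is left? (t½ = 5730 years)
N/N₀ = (1/2)^(t/t½) = 0.1258 = 12.6%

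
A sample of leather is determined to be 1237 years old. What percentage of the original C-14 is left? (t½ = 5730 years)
N/N₀ = (1/2)^(t/t½) = 0.861 = 86.1%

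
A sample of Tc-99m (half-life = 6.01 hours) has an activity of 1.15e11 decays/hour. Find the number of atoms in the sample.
N = A/λ = 9.971e11 atoms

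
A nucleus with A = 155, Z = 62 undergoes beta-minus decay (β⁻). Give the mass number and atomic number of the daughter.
Daughter: A = 155, Z = 63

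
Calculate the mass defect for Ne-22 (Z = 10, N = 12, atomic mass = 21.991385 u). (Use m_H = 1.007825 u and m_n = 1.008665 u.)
Δm = Z·m_H + N·m_n − M = 0.1908 u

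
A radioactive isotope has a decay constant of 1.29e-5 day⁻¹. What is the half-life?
t½ = ln(2)/λ = 53730 days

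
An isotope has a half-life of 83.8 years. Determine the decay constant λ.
λ = ln(2)/t½ = 0.008271 year⁻¹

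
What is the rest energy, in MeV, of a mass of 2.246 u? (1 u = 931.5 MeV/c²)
E = mc² = 2092 MeV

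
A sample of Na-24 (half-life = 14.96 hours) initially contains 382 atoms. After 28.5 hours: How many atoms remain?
N = N₀(1/2)^(t/t½) = 102 atoms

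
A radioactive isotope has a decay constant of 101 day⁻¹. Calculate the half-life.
t½ = ln(2)/λ = 0.006863 days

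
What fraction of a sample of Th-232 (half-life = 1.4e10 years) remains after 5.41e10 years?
N/N₀ = (1/2)^(t/t½) = 0.06866 = 6.87%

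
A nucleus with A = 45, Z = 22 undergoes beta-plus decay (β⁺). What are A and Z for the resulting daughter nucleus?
Daughter: A = 45, Z = 21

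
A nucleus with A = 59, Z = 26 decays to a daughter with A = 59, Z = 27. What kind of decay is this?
ΔA = 0, ΔZ = +1 ⇒ beta-minus decay (β⁻)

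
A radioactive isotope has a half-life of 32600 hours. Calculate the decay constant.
λ = ln(2)/t½ = 2.126e-5 hour⁻¹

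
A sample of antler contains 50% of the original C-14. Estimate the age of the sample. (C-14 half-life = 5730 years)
Age = t½ × log₂(1/ratio) = 5730 years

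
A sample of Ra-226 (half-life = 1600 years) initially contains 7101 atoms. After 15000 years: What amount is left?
N = N₀(1/2)^(t/t½) = 10.69 atoms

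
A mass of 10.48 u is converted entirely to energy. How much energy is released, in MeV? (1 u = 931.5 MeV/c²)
E = mc² = 9762 MeV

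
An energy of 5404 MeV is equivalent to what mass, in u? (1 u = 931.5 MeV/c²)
m = E/c² = 5.801 u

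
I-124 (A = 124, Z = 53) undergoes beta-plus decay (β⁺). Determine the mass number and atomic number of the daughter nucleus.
Daughter: A = 124, Z = 52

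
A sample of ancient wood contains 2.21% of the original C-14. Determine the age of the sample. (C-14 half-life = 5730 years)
Age = t½ × log₂(1/ratio) = 31510 years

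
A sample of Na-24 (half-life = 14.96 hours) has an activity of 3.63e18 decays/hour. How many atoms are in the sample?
N = A/λ = 7.835e19 atoms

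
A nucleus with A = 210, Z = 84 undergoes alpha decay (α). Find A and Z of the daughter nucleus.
Daughter: A = 206, Z = 82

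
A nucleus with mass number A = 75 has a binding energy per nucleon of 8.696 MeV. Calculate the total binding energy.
B.E. = 8.696 × 75 = 652.2 MeV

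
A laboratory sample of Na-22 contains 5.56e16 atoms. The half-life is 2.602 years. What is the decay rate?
A = λN = 1.481e16 decays/year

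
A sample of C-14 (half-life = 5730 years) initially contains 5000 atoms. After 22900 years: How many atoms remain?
N = N₀(1/2)^(t/t½) = 313.3 atoms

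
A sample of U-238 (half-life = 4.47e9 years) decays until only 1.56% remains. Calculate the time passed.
t = t½ × log₂(N₀/N) = 2.683e10 years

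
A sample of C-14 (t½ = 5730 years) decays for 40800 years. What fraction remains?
N/N₀ = (1/2)^(t/t½) = 0.007187 = 0.719%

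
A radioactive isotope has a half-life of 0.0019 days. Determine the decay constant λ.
λ = ln(2)/t½ = 364.8 day⁻¹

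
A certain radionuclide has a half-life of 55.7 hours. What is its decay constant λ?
λ = ln(2)/t½ = 0.01244 hour⁻¹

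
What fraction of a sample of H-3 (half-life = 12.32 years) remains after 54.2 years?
N/N₀ = (1/2)^(t/t½) = 0.04739 = 4.74%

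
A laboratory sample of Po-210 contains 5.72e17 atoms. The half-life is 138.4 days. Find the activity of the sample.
A = λN = 2.865e15 decays/day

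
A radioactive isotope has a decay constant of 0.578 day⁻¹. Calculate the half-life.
t½ = ln(2)/λ = 1.199 days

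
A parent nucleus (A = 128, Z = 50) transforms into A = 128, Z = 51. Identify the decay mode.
ΔA = 0, ΔZ = +1 ⇒ beta-minus decay (β⁻)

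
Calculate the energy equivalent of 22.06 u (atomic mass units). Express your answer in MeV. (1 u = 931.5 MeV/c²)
E = mc² = 20550 MeV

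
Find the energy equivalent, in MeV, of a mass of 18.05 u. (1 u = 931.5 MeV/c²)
E = mc² = 16810 MeV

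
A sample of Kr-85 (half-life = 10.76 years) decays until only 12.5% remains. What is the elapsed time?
t = t½ × log₂(N₀/N) = 32.28 years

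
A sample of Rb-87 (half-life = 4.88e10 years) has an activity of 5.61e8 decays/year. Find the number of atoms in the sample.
N = A/λ = 3.95e19 atoms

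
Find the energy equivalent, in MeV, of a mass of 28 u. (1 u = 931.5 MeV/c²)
E = mc² = 26080 MeV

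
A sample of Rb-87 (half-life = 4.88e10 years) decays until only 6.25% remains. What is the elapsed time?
t = t½ × log₂(N₀/N) = 1.952e11 years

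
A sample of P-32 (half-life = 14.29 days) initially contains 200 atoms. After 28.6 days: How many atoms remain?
N = N₀(1/2)^(t/t½) = 49.95 atoms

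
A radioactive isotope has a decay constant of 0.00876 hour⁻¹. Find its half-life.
t½ = ln(2)/λ = 79.13 hours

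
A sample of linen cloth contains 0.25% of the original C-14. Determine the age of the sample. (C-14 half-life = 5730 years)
Age = t½ × log₂(1/ratio) = 49530 years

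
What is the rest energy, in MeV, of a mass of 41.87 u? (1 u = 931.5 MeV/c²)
E = mc² = 39000 MeV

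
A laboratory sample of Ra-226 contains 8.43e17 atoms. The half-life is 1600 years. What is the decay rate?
A = λN = 3.652e14 decays/year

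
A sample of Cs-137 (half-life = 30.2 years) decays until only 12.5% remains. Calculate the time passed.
t = t½ × log₂(N₀/N) = 90.6 years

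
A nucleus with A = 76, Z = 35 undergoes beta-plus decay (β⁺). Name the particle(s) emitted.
β⁺: positron (e⁺) + neutrino (νₑ)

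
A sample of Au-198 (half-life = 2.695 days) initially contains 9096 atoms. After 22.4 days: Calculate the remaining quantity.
N = N₀(1/2)^(t/t½) = 28.63 atoms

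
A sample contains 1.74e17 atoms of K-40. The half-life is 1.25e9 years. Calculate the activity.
A = λN = 9.649e7 decays/year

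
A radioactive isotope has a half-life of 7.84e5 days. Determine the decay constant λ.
λ = ln(2)/t½ = 8.841e-7 day⁻¹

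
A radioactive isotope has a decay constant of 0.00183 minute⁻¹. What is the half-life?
t½ = ln(2)/λ = 378.8 minutes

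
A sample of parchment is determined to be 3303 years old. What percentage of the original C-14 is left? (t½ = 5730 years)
N/N₀ = (1/2)^(t/t½) = 0.6706 = 67.1%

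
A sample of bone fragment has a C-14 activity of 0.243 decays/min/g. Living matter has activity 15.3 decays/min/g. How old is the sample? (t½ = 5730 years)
Age = t½ × log₂(A₀/A) = 34240 years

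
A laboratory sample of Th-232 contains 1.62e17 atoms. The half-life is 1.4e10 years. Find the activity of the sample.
A = λN = 8.021e6 decays/year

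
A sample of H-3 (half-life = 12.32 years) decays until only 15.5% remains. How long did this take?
t = t½ × log₂(N₀/N) = 33.14 years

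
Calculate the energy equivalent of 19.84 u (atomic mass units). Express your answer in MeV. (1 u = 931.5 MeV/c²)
E = mc² = 18480 MeV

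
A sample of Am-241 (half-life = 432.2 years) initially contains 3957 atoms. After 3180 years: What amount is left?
N = N₀(1/2)^(t/t½) = 24.13 atoms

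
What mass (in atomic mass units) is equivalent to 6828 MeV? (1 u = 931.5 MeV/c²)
m = E/c² = 7.33 u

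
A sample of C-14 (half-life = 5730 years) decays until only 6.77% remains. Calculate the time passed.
t = t½ × log₂(N₀/N) = 22260 years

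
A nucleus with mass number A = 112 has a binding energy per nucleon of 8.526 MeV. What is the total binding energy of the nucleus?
B.E. = 8.526 × 112 = 954.9 MeV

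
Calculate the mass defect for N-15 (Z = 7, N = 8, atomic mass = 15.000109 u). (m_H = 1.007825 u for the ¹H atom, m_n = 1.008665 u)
Δm = Z·m_H + N·m_n − M = 0.124 u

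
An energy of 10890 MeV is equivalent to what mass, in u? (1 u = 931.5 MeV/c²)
m = E/c² = 11.69 u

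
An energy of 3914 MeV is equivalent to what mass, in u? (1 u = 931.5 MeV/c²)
m = E/c² = 4.202 u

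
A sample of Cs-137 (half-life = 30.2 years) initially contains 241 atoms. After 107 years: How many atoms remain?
N = N₀(1/2)^(t/t½) = 20.68 atoms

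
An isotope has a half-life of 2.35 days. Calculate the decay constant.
λ = ln(2)/t½ = 0.295 day⁻¹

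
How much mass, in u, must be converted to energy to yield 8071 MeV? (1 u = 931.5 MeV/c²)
m = E/c² = 8.665 u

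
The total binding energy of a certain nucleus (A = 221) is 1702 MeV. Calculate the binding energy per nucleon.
B.E./A = 1702/221 = 7.701 MeV/nucleon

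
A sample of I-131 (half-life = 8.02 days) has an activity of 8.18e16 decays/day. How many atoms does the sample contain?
N = A/λ = 9.465e17 atoms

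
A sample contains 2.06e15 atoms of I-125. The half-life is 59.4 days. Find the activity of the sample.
A = λN = 2.404e13 decays/day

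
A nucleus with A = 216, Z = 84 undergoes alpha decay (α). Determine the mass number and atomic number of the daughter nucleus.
Daughter: A = 212, Z = 82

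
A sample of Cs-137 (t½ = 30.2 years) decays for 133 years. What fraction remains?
N/N₀ = (1/2)^(t/t½) = 0.04724 = 4.72%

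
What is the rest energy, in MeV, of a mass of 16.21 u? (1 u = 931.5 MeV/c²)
E = mc² = 15100 MeV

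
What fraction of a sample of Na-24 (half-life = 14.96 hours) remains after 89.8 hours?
N/N₀ = (1/2)^(t/t½) = 0.0156 = 1.56%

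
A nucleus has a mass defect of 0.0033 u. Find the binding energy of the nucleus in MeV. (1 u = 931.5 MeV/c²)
B.E. = Δm × 931.5 = 3.074 MeV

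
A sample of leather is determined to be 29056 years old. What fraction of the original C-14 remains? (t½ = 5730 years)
N/N₀ = (1/2)^(t/t½) = 0.02975 = 2.98%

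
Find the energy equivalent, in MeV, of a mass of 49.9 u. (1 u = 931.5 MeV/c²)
E = mc² = 46480 MeV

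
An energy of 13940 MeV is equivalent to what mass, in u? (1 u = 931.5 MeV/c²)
m = E/c² = 14.97 u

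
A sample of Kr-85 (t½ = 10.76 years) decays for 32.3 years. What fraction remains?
N/N₀ = (1/2)^(t/t½) = 0.1248 = 12.5%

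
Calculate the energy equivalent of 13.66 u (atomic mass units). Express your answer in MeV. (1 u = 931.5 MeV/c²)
E = mc² = 12720 MeV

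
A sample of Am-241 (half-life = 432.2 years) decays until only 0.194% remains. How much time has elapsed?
t = t½ × log₂(N₀/N) = 3894 years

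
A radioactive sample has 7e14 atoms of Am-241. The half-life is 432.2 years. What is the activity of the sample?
A = λN = 1.123e12 decays/year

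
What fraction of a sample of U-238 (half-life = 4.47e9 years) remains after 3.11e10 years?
N/N₀ = (1/2)^(t/t½) = 0.008046 = 0.805%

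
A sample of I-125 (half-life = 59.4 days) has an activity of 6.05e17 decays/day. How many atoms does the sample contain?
N = A/λ = 5.185e19 atoms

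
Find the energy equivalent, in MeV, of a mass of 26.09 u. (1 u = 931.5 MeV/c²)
E = mc² = 24300 MeV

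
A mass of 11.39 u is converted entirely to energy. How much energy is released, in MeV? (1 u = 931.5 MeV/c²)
E = mc² = 10610 MeV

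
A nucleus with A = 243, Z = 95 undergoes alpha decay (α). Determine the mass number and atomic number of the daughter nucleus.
Daughter: A = 239, Z = 93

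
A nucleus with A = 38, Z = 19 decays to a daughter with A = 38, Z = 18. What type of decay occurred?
ΔA = 0, ΔZ = -1 ⇒ beta-plus decay (β⁺) or electron capture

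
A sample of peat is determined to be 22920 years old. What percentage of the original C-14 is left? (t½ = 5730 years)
N/N₀ = (1/2)^(t/t½) = 0.0625 = 6.25%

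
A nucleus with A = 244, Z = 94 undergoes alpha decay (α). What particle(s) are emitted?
α particle = ⁴₂He (2 protons + 2 neutrons)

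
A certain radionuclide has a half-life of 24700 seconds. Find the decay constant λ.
λ = ln(2)/t½ = 2.806e-5 second⁻¹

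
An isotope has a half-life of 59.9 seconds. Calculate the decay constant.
λ = ln(2)/t½ = 0.01157 second⁻¹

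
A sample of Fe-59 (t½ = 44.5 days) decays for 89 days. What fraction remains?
N/N₀ = (1/2)^(t/t½) = 0.25 = 25%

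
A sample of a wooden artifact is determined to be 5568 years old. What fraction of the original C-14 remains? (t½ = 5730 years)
N/N₀ = (1/2)^(t/t½) = 0.5099 = 51%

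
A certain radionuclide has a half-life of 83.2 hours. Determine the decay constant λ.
λ = ln(2)/t½ = 0.008331 hour⁻¹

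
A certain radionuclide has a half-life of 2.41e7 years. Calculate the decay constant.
λ = ln(2)/t½ = 2.876e-8 year⁻¹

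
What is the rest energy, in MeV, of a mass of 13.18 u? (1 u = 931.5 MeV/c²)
E = mc² = 12280 MeV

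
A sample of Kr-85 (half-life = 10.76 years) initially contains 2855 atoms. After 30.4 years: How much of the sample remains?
N = N₀(1/2)^(t/t½) = 402.8 atoms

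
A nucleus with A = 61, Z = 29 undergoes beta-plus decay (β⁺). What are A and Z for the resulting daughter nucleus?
Daughter: A = 61, Z = 28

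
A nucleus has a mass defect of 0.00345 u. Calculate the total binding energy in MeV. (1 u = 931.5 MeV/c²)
B.E. = Δm × 931.5 = 3.214 MeV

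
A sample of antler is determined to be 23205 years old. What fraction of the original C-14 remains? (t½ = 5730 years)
N/N₀ = (1/2)^(t/t½) = 0.06038 = 6.04%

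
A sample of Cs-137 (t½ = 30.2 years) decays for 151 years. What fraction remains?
N/N₀ = (1/2)^(t/t½) = 0.03125 = 3.12%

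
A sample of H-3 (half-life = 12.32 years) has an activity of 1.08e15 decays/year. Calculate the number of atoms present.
N = A/λ = 1.92e16 atoms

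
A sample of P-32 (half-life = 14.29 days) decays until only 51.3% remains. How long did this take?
t = t½ × log₂(N₀/N) = 13.76 days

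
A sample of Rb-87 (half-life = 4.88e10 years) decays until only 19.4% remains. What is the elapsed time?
t = t½ × log₂(N₀/N) = 1.155e11 years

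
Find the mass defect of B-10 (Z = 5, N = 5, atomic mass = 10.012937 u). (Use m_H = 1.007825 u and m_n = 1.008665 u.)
Δm = Z·m_H + N·m_n − M = 0.06951 u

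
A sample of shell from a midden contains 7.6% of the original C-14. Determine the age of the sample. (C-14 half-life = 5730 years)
Age = t½ × log₂(1/ratio) = 21300 years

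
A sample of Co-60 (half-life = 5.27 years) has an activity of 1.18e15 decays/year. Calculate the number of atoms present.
N = A/λ = 8.972e15 atoms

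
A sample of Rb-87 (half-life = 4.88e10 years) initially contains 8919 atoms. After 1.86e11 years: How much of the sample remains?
N = N₀(1/2)^(t/t½) = 635.3 atoms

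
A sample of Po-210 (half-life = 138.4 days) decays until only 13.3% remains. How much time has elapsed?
t = t½ × log₂(N₀/N) = 402.8 days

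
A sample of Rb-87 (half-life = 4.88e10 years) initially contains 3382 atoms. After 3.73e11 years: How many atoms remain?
N = N₀(1/2)^(t/t½) = 16.91 atoms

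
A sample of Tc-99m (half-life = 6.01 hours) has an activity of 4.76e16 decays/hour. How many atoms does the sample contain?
N = A/λ = 4.127e17 atoms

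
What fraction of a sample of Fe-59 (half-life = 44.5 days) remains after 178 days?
N/N₀ = (1/2)^(t/t½) = 0.0625 = 6.25%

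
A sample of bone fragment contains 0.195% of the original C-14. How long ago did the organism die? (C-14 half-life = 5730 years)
Age = t½ × log₂(1/ratio) = 51580 years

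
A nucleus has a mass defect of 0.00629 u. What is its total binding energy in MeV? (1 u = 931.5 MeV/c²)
B.E. = Δm × 931.5 = 5.859 MeV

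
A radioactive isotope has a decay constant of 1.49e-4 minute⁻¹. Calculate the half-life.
t½ = ln(2)/λ = 4652 minutes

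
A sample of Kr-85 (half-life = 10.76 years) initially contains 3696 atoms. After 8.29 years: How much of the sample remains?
N = N₀(1/2)^(t/t½) = 2167 atoms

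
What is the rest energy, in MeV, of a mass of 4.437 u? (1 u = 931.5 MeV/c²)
E = mc² = 4133 MeV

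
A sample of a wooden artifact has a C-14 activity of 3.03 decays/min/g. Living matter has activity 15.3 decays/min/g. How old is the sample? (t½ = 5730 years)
Age = t½ × log₂(A₀/A) = 13390 years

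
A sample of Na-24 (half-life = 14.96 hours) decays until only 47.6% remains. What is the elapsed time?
t = t½ × log₂(N₀/N) = 16.02 hours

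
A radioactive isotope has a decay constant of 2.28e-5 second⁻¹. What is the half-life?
t½ = ln(2)/λ = 30400 seconds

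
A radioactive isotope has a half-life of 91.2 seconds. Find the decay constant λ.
λ = ln(2)/t½ = 0.0076 second⁻¹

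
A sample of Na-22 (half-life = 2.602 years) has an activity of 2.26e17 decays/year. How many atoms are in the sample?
N = A/λ = 8.484e17 atoms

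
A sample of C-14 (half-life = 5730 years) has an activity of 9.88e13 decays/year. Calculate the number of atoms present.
N = A/λ = 8.167e17 atoms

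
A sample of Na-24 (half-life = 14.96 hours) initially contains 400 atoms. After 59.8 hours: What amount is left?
N = N₀(1/2)^(t/t½) = 25.05 atoms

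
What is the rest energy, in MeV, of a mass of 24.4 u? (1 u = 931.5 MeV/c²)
E = mc² = 22730 MeV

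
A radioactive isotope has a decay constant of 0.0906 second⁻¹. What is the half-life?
t½ = ln(2)/λ = 7.651 seconds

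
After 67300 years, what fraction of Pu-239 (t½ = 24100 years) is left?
N/N₀ = (1/2)^(t/t½) = 0.1443 = 14.4%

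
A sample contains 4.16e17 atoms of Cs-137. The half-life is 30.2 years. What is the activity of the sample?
A = λN = 9.548e15 decays/year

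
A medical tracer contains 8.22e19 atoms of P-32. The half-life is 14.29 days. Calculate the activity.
A = λN = 3.987e18 decays/day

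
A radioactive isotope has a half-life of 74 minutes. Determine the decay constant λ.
λ = ln(2)/t½ = 0.009367 minute⁻¹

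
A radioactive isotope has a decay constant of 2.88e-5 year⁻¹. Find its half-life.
t½ = ln(2)/λ = 24070 years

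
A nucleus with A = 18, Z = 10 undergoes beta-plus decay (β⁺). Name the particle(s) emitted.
β⁺: positron (e⁺) + neutrino (νₑ)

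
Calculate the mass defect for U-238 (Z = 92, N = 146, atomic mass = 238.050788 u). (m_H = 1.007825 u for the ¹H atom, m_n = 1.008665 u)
Δm = Z·m_H + N·m_n − M = 1.934 u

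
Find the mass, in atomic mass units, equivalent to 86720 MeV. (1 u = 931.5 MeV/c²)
m = E/c² = 93.1 u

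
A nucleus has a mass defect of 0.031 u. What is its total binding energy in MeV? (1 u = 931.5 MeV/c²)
B.E. = Δm × 931.5 = 28.88 MeV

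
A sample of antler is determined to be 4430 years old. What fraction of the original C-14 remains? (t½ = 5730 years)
N/N₀ = (1/2)^(t/t½) = 0.5851 = 58.5%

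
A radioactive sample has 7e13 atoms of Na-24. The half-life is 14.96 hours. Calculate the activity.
A = λN = 3.243e12 decays/hour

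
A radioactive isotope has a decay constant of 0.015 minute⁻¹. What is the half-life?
t½ = ln(2)/λ = 46.21 minutes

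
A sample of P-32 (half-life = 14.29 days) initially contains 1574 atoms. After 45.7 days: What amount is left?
N = N₀(1/2)^(t/t½) = 171.5 atoms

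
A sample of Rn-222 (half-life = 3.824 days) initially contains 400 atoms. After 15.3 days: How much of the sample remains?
N = N₀(1/2)^(t/t½) = 24.98 atoms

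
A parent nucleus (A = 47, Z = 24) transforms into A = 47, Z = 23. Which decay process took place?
ΔA = 0, ΔZ = -1 ⇒ beta-plus decay (β⁺) or electron capture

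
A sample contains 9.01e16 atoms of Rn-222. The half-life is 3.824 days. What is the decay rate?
A = λN = 1.633e16 decays/day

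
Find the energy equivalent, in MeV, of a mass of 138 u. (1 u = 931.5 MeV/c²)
E = mc² = 1.285e5 MeV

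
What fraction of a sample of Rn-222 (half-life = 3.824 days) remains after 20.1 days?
N/N₀ = (1/2)^(t/t½) = 0.02616 = 2.62%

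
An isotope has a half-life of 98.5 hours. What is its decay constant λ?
λ = ln(2)/t½ = 0.007037 hour⁻¹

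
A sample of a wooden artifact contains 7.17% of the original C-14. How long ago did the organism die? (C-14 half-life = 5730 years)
Age = t½ × log₂(1/ratio) = 21780 years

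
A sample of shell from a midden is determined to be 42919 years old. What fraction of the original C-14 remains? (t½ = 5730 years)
N/N₀ = (1/2)^(t/t½) = 0.005562 = 0.556%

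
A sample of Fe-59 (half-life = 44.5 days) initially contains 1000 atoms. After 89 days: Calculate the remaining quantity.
N = N₀(1/2)^(t/t½) = 250 atoms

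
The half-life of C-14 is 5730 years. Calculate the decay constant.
λ = ln(2)/t½ = 1.21e-4 year⁻¹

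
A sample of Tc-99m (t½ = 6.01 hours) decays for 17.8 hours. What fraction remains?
N/N₀ = (1/2)^(t/t½) = 0.1284 = 12.8%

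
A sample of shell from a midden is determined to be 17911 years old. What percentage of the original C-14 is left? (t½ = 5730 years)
N/N₀ = (1/2)^(t/t½) = 0.1146 = 11.5%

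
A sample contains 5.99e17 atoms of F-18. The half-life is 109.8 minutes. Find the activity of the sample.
A = λN = 3.781e15 decays/minute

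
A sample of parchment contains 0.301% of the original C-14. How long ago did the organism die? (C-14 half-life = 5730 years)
Age = t½ × log₂(1/ratio) = 47990 years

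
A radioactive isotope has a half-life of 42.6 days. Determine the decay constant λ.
λ = ln(2)/t½ = 0.01627 day⁻¹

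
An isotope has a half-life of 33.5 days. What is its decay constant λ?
λ = ln(2)/t½ = 0.02069 day⁻¹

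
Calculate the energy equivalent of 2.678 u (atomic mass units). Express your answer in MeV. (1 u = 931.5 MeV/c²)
E = mc² = 2495 MeV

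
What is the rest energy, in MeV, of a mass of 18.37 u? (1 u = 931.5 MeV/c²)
E = mc² = 17110 MeV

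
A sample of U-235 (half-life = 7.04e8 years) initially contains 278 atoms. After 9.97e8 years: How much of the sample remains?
N = N₀(1/2)^(t/t½) = 104.2 atoms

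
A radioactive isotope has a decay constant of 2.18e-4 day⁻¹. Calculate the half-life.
t½ = ln(2)/λ = 3180 days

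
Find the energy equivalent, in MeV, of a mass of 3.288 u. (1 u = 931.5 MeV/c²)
E = mc² = 3063 MeV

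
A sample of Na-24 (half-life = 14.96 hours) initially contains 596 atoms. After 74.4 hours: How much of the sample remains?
N = N₀(1/2)^(t/t½) = 18.97 atoms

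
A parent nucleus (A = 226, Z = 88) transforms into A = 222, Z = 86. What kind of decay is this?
ΔA = -4, ΔZ = -2 ⇒ alpha decay (α)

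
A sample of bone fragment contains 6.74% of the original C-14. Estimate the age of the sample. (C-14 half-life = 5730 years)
Age = t½ × log₂(1/ratio) = 22300 years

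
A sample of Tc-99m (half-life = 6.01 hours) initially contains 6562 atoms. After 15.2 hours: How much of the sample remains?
N = N₀(1/2)^(t/t½) = 1137 atoms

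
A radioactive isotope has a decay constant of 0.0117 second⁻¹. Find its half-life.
t½ = ln(2)/λ = 59.24 seconds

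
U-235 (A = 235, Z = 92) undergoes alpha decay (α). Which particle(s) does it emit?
α particle = ⁴₂He (2 protons + 2 neutrons)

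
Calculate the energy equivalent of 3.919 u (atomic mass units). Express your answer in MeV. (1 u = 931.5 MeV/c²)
E = mc² = 3651 MeV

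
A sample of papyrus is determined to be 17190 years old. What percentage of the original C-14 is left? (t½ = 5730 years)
N/N₀ = (1/2)^(t/t½) = 0.125 = 12.5%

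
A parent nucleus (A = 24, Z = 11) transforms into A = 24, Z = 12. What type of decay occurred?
ΔA = 0, ΔZ = +1 ⇒ beta-minus decay (β⁻)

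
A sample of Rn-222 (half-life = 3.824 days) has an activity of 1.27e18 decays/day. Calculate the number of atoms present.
N = A/λ = 7.006e18 atoms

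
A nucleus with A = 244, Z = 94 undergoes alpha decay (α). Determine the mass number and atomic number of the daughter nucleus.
Daughter: A = 240, Z = 92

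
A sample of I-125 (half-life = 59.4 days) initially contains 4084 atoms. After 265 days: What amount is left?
N = N₀(1/2)^(t/t½) = 185.4 atoms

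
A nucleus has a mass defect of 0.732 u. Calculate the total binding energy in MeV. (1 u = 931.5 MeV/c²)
B.E. = Δm × 931.5 = 681.9 MeV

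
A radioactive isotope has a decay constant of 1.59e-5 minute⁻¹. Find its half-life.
t½ = ln(2)/λ = 43590 minutes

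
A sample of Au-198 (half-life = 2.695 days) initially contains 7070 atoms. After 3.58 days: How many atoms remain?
N = N₀(1/2)^(t/t½) = 2815 atoms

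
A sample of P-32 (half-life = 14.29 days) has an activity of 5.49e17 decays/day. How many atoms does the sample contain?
N = A/λ = 1.132e19 atoms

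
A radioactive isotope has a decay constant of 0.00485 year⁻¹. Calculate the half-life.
t½ = ln(2)/λ = 142.9 years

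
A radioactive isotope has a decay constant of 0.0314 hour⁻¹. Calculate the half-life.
t½ = ln(2)/λ = 22.07 hours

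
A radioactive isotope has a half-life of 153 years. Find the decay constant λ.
λ = ln(2)/t½ = 0.00453 year⁻¹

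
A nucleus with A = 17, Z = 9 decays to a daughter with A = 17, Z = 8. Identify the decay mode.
ΔA = 0, ΔZ = -1 ⇒ beta-plus decay (β⁺) or electron capture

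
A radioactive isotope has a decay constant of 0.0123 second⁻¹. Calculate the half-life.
t½ = ln(2)/λ = 56.35 seconds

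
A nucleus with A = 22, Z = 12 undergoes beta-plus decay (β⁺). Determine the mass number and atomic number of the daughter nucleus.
Daughter: A = 22, Z = 11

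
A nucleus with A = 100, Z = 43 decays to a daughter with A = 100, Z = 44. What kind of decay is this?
ΔA = 0, ΔZ = +1 ⇒ beta-minus decay (β⁻)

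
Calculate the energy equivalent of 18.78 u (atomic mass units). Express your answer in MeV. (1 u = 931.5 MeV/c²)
E = mc² = 17490 MeV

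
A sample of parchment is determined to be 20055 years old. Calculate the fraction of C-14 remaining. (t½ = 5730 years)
N/N₀ = (1/2)^(t/t½) = 0.08839 = 8.84%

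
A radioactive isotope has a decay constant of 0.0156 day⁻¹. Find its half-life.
t½ = ln(2)/λ = 44.43 days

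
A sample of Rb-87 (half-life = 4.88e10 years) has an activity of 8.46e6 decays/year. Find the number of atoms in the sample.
N = A/λ = 5.956e17 atoms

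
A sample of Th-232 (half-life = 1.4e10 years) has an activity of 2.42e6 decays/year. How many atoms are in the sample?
N = A/λ = 4.888e16 atoms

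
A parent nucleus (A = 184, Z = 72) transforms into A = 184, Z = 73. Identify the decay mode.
ΔA = 0, ΔZ = +1 ⇒ beta-minus decay (β⁻)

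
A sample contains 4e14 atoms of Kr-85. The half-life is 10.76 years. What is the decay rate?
A = λN = 2.577e13 decays/year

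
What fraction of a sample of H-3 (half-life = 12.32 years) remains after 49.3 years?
N/N₀ = (1/2)^(t/t½) = 0.06243 = 6.24%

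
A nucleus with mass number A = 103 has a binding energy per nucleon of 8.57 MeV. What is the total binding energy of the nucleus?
B.E. = 8.57 × 103 = 882.7 MeV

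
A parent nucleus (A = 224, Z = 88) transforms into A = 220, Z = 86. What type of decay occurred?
ΔA = -4, ΔZ = -2 ⇒ alpha decay (α)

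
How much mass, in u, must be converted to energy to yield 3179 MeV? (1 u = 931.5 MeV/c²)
m = E/c² = 3.413 u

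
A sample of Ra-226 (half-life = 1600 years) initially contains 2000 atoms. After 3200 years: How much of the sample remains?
N = N₀(1/2)^(t/t½) = 500 atoms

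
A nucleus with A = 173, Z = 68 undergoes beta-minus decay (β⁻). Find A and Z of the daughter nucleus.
Daughter: A = 173, Z = 69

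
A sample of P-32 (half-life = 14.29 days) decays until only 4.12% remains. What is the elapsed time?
t = t½ × log₂(N₀/N) = 65.75 days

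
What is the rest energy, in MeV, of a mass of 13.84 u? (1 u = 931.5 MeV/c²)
E = mc² = 12890 MeV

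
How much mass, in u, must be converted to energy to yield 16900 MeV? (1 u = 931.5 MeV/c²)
m = E/c² = 18.14 u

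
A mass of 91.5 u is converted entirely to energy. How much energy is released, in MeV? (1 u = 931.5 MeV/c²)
E = mc² = 85230 MeV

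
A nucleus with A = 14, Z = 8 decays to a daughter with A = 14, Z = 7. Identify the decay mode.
ΔA = 0, ΔZ = -1 ⇒ beta-plus decay (β⁺) or electron capture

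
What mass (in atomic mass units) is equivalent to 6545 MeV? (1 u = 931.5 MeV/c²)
m = E/c² = 7.026 u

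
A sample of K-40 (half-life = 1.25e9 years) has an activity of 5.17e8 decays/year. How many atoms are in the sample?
N = A/λ = 9.323e17 atoms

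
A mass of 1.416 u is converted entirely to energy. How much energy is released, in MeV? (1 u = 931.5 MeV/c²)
E = mc² = 1319 MeV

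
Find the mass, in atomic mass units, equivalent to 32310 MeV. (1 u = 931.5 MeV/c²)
m = E/c² = 34.69 u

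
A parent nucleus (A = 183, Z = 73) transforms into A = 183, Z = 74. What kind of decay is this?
ΔA = 0, ΔZ = +1 ⇒ beta-minus decay (β⁻)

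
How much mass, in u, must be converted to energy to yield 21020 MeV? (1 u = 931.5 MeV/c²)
m = E/c² = 22.57 u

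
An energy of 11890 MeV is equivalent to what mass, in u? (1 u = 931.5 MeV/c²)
m = E/c² = 12.76 u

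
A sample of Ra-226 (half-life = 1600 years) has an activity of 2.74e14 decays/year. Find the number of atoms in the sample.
N = A/λ = 6.325e17 atoms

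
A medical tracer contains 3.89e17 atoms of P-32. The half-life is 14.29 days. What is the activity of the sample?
A = λN = 1.887e16 decays/day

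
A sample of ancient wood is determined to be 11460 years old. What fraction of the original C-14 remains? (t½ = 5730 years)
N/N₀ = (1/2)^(t/t½) = 0.25 = 25%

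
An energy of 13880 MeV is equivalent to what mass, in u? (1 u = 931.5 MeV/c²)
m = E/c² = 14.9 u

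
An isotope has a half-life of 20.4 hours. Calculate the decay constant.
λ = ln(2)/t½ = 0.03398 hour⁻¹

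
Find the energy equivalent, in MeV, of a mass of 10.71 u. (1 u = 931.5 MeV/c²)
E = mc² = 9976 MeV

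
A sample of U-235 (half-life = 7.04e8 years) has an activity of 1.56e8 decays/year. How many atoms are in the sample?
N = A/λ = 1.584e17 atoms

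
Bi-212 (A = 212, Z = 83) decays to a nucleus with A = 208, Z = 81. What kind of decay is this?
ΔA = -4, ΔZ = -2 ⇒ alpha decay (α)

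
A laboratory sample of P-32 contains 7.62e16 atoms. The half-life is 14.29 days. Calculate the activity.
A = λN = 3.696e15 decays/day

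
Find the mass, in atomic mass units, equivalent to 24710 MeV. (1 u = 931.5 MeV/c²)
m = E/c² = 26.53 u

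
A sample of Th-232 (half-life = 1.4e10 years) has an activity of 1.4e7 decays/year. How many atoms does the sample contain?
N = A/λ = 2.828e17 atoms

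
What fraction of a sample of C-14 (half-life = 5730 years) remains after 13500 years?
N/N₀ = (1/2)^(t/t½) = 0.1953 = 19.5%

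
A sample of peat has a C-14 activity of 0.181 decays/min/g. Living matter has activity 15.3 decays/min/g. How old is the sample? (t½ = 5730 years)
Age = t½ × log₂(A₀/A) = 36680 years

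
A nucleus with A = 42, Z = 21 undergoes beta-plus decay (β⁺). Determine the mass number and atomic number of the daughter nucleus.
Daughter: A = 42, Z = 20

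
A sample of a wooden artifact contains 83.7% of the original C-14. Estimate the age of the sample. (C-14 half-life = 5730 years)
Age = t½ × log₂(1/ratio) = 1471 years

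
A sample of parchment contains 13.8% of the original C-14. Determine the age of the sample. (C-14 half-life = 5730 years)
Age = t½ × log₂(1/ratio) = 16370 years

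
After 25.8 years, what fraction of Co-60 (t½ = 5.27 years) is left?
N/N₀ = (1/2)^(t/t½) = 0.03359 = 3.36%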